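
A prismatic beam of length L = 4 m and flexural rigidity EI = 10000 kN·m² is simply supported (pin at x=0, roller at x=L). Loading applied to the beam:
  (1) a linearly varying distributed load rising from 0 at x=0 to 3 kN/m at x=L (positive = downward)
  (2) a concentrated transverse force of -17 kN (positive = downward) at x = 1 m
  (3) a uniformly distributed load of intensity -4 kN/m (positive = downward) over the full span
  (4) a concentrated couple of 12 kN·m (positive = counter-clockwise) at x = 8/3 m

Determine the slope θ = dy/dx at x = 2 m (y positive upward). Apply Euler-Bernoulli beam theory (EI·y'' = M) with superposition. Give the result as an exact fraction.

θ(2) = -203/1200000 rad

Load 1 — triangular load w₀=3 kN/m (0→w₀ over full span):
  θ_1 = -w₀(7L⁴-30L²x²+15x⁴)/(360LEI) = -3·(7·4⁴-30·4²·2²+15·2⁴)/(360·4·10000) = -7/300000 rad
Load 2 — point force P=-17 kN at a=1 m (b=L-a=3):
  θ_2 = -Pa(2L²-6Lx+3x²+a²)/(6LEI)  [x>a] = -(-17)·1·(2·4²-6·4·2+3·2²+1²)/(6·4·10000) = -17/80000 rad
Load 3 — uniform load w=-4 kN/m over full span:
  θ_3 = -w(L³-6Lx²+4x³)/(24EI) = -(-4)·(4³-6·4·2²+4·2³)/(24·10000) = 0 rad
Load 4 — applied couple M₀=12 kN·m at a=8/3 m (b=L-a=4/3):
  θ_4 = (M₀x²/(2L)+C₁)/EI  [x≤a] with C₁=M₀(3b²-L²)/(6L)=-16/3 = (12·2²/(2·4)+(-16/3))/10000 = 1/15000 rad
Superposition: θ = Σ θ_i = -203/1200000 rad ≈ -0.000169 rad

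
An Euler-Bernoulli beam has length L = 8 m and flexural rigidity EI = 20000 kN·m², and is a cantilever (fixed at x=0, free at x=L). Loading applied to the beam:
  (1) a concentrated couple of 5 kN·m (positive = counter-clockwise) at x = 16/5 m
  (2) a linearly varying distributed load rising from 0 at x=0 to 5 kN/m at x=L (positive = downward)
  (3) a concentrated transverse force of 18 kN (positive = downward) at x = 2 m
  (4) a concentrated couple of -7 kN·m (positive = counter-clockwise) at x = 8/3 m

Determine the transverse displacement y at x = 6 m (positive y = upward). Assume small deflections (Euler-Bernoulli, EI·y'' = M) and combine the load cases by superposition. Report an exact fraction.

y(6) = -130429/1800000 m

Load 1 — applied couple M₀=5 kN·m at a=16/5 m (b=L-a=24/5):
  y_1 = M₀a(2x-a)/(2EI)  [x>a] = 5·(16/5)·(2·6-(16/5))/(2·20000) = 11/3125 m
Load 2 — triangular load w₀=5 kN/m (0→w₀ over full span):
  y_2 = (w₀Lx³/12-w₀L²x²/6-w₀x⁵/(120L))/EI = (5·8·6³/12-5·8²·6²/6-5·6⁵/(120·8))/20000 = -2481/40000 m
Load 3 — point force P=18 kN at a=2 m (b=L-a=6):
  y_3 = -Pa²(3x-a)/(6EI)  [x>a] = -18·2²·(3·6-2)/(6·20000) = -6/625 m
Load 4 — applied couple M₀=-7 kN·m at a=8/3 m (b=L-a=16/3):
  y_4 = M₀a(2x-a)/(2EI)  [x>a] = (-7)·(8/3)·(2·6-(8/3))/(2·20000) = -49/11250 m
Superposition: y = Σ y_i = -130429/1800000 m ≈ -0.072461 m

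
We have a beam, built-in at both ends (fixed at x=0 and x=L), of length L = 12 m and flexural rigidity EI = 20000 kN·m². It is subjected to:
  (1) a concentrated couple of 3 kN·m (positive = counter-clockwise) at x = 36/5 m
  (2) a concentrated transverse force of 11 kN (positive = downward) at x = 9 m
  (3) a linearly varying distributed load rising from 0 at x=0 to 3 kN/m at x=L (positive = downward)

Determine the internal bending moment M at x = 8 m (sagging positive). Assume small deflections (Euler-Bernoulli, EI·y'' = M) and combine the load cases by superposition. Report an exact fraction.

Load 1 — applied couple M₀=3 kN·m at a=36/5 m (b=L-a=24/5):
  M_1 = R_Ax - M_A - M₀  [x>a] with R_A=9/25, M_A=24/25 = (9/25)·8 - (24/25) - 3 = -27/25 kN·m
Load 2 — point force P=11 kN at a=9 m (b=L-a=3):
  M_2 = Pb²(3a+b)x/L³ - Pab²/L²  [x≤a] = 11·3²·(3·9+3)·8/12³ - 11·9·3²/12² = 121/16 kN·m
Load 3 — triangular load w₀=3 kN/m (0→w₀ over full span):
  M_3 = 3w₀Lx/20 - w₀L²/30 - w₀x³/(6L) = 3·3·12·8/20 - 3·12²/30 - 3·8³/(6·12) = 112/15 kN·m
Superposition: M = Σ M_i = 16739/1200 kN·m ≈ 13.949167 kN·m

M(8) = 16739/1200 kN·m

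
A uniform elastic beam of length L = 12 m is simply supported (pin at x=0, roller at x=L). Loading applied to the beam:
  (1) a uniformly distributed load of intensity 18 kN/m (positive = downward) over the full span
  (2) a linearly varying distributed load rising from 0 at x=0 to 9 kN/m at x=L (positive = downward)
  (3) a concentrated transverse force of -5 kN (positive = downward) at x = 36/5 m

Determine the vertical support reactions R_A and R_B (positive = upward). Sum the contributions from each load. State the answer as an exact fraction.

R_A = 124 kN, R_B = 141 kN

Load 1 — uniform load w=18 kN/m over full span:
  R_A = wL/2 = 18·12/2 = 108 kN
  R_B = wL/2 = 18·12/2 = 108 kN
Load 2 — triangular load w₀=9 kN/m (0→w₀ over full span):
  R_A = w₀L/6 = 9·12/6 = 18 kN
  R_B = w₀L/3 = 9·12/3 = 36 kN
Load 3 — point force P=-5 kN at a=36/5 m (b=L-a=24/5):
  R_A = Pb/L = (-5)·(24/5)/12 = -2 kN
  R_B = Pa/L = (-5)·(36/5)/12 = -3 kN
Superposition: R_A = 124 kN, R_B = 141 kN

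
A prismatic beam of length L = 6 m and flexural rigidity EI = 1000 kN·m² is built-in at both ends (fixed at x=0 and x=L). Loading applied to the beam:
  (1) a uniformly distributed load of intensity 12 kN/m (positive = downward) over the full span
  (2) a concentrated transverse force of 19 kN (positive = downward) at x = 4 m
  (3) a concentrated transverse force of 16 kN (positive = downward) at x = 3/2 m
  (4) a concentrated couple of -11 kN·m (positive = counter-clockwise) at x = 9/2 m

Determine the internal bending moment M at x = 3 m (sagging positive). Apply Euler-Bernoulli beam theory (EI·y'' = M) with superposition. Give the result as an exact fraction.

Load 1 — uniform load w=12 kN/m over full span:
  M_1 = wLx/2 - wL²/12 - wx²/2 = 12·6·3/2 - 12·6²/12 - 12·3²/2 = 18 kN·m
Load 2 — point force P=19 kN at a=4 m (b=L-a=2):
  M_2 = Pb²(3a+b)x/L³ - Pab²/L²  [x≤a] = 19·2²·(3·4+2)·3/6³ - 19·4·2²/6² = 19/3 kN·m
Load 3 — point force P=16 kN at a=3/2 m (b=L-a=9/2):
  M_3 = Pa²(a+3b)(L-x)/L³ - Pa²b/L²  [x>a] = 16·(3/2)²·((3/2)+3·(9/2))·(6-3)/6³ - 16·(3/2)²·(9/2)/6² = 3 kN·m
Load 4 — applied couple M₀=-11 kN·m at a=9/2 m (b=L-a=3/2):
  M_4 = R_Ax - M_A  [x≤a] with R_A=-33/16, M_A=-55/16 = (-33/16)·3 - (-55/16) = -11/4 kN·m
Superposition: M = Σ M_i = 295/12 kN·m ≈ 24.583333 kN·m

M(3) = 295/12 kN·m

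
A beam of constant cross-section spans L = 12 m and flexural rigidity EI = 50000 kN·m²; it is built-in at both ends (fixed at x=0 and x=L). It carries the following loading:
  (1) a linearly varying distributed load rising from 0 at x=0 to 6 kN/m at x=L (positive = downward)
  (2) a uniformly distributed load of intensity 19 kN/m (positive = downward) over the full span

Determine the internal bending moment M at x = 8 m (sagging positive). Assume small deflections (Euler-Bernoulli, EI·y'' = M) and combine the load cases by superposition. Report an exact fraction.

Load 1 — triangular load w₀=6 kN/m (0→w₀ over full span):
  M_1 = 3w₀Lx/20 - w₀L²/30 - w₀x³/(6L) = 3·6·12·8/20 - 6·12²/30 - 6·8³/(6·12) = 224/15 kN·m
Load 2 — uniform load w=19 kN/m over full span:
  M_2 = wLx/2 - wL²/12 - wx²/2 = 19·12·8/2 - 19·12²/12 - 19·8²/2 = 76 kN·m
Superposition: M = Σ M_i = 1364/15 kN·m ≈ 90.933333 kN·m

M(8) = 1364/15 kN·m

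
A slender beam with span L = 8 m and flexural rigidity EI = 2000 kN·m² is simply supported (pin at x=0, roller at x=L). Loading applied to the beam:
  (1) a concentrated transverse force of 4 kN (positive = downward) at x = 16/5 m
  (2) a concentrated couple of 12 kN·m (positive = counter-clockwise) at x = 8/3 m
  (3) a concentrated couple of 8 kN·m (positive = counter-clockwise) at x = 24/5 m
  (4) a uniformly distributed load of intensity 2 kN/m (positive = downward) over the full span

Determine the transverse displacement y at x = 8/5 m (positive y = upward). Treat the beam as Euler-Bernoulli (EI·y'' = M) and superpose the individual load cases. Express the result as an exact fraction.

y(8/5) = -10144/234375 m

Load 1 — point force P=4 kN at a=16/5 m (b=L-a=24/5):
  y_1 = -Pbx(L²-b²-x²)/(6LEI)  [x≤a] = -4·(24/5)·(8/5)·(8²-(24/5)²-(8/5)²)/(6·8·2000) = -192/15625 m
Load 2 — applied couple M₀=12 kN·m at a=8/3 m (b=L-a=16/3):
  y_2 = (M₀x³/(6L)+C₁x)/EI  [x≤a] with C₁=M₀(3b²-L²)/(6L)=16/3 = (12·(8/5)³/(6·8)+(16/3)·(8/5))/2000 = 224/46875 m
Load 3 — applied couple M₀=8 kN·m at a=24/5 m (b=L-a=16/5):
  y_3 = (M₀x³/(6L)+C₁x)/EI  [x≤a] with C₁=M₀(3b²-L²)/(6L)=-416/75 = (8·(8/5)³/(6·8)+(-416/75)·(8/5))/2000 = -64/15625 m
Load 4 — uniform load w=2 kN/m over full span:
  y_4 = -wx(L³-2Lx²+x³)/(24EI) = -2·(8/5)·(8³-2·8·(8/5)²+(8/5)³)/(24·2000) = -7424/234375 m
Superposition: y = Σ y_i = -10144/234375 m ≈ -0.043281 m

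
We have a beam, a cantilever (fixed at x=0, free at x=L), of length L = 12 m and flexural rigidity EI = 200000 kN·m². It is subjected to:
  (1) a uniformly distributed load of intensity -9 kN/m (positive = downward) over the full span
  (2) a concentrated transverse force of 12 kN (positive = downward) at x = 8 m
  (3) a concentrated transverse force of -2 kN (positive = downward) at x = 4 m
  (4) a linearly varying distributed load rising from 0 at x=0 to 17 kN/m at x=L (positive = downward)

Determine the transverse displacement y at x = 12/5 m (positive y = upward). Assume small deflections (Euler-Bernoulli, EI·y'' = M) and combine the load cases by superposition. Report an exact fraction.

y(12/5) = -174942/48828125 m

Load 1 — uniform load w=-9 kN/m over full span:
  y_1 = -wx²(x²-4Lx+6L²)/(24EI) = -(-9)·(12/5)²·((12/5)²-4·12·(12/5)+6·12²)/(24·200000) = 31833/3906250 m
Load 2 — point force P=12 kN at a=8 m (b=L-a=4):
  y_2 = -Px²(3a-x)/(6EI)  [x≤a] = -12·(12/5)²·(3·8-(12/5))/(6·200000) = -486/390625 m
Load 3 — point force P=-2 kN at a=4 m (b=L-a=8):
  y_3 = -Px²(3a-x)/(6EI)  [x≤a] = -(-2)·(12/5)²·(3·4-(12/5))/(6·200000) = 36/390625 m
Load 4 — triangular load w₀=17 kN/m (0→w₀ over full span):
  y_4 = (w₀Lx³/12-w₀L²x²/6-w₀x⁵/(120L))/EI = (17·12·(12/5)³/12-17·12²·(12/5)²/6-17·(12/5)⁵/(120·12))/200000 = -1033209/97656250 m
Superposition: y = Σ y_i = -174942/48828125 m ≈ -0.003583 m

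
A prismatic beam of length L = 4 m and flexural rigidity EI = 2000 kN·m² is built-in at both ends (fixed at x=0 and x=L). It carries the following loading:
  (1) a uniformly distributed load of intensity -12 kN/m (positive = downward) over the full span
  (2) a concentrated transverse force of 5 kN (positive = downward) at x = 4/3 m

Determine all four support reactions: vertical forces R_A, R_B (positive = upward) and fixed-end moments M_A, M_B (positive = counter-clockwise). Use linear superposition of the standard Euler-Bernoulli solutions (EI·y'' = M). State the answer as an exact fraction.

Load 1 — uniform load w=-12 kN/m over full span:
  R_A = wL/2 = (-12)·4/2 = -24 kN
  M_A = wL²/12 = (-12)·4²/12 = -16 kN·m
  R_B = wL/2 = (-12)·4/2 = -24 kN
  M_B = -wL²/12 = -(-12)·4²/12 = 16 kN·m
Load 2 — point force P=5 kN at a=4/3 m (b=L-a=8/3):
  R_A = Pb²(3a+b)/L³ = 5·(8/3)²·(3·(4/3)+(8/3))/4³ = 100/27 kN
  M_A = Pab²/L² = 5·(4/3)·(8/3)²/4² = 80/27 kN·m
  R_B = Pa²(a+3b)/L³ = 5·(4/3)²·((4/3)+3·(8/3))/4³ = 35/27 kN
  M_B = -Pa²b/L² = -5·(4/3)²·(8/3)/4² = -40/27 kN·m
Superposition: R_A = -548/27 kN, M_A = -352/27 kN·m, R_B = -613/27 kN, M_B = 392/27 kN·m

R_A = -548/27 kN, M_A = -352/27 kN·m, R_B = -613/27 kN, M_B = 392/27 kN·m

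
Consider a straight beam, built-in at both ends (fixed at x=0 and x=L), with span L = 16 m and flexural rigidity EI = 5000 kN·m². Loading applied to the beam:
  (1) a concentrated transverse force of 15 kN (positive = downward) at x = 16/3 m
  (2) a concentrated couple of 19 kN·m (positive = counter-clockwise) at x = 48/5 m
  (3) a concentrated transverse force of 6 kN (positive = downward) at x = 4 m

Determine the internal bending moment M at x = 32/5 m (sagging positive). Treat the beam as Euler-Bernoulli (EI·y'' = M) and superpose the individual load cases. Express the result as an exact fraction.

M(32/5) = 65069/2250 kN·m

Load 1 — point force P=15 kN at a=16/3 m (b=L-a=32/3):
  M_1 = Pa²(a+3b)(L-x)/L³ - Pa²b/L²  [x>a] = 15·(16/3)²·((16/3)+3·(32/3))·(16-(32/5))/16³ - 15·(16/3)²·(32/3)/16² = 176/9 kN·m
Load 2 — applied couple M₀=19 kN·m at a=48/5 m (b=L-a=32/5):
  M_2 = R_Ax - M_A  [x≤a] with R_A=171/100, M_A=152/25 = (171/100)·(32/5) - (152/25) = 608/125 kN·m
Load 3 — point force P=6 kN at a=4 m (b=L-a=12):
  M_3 = Pa²(a+3b)(L-x)/L³ - Pa²b/L²  [x>a] = 6·4²·(4+3·12)·(16-(32/5))/16³ - 6·4²·12/16² = 9/2 kN·m
Superposition: M = Σ M_i = 65069/2250 kN·m ≈ 28.919556 kN·m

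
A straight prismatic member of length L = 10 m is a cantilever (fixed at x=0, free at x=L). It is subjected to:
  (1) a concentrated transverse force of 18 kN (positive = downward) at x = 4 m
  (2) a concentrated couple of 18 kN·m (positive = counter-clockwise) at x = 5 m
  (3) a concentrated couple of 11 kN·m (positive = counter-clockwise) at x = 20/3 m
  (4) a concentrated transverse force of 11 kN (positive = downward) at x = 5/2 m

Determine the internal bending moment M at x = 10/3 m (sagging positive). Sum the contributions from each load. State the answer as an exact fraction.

Load 1 — point force P=18 kN at a=4 m (b=L-a=6):
  M_1 = -P(a-x)  [x≤a] = -18·(4-(10/3)) = -12 kN·m
Load 2 — applied couple M₀=18 kN·m at a=5 m (b=L-a=5):
  M_2 = M₀  [x≤a] = 18 = 18 kN·m
Load 3 — applied couple M₀=11 kN·m at a=20/3 m (b=L-a=10/3):
  M_3 = M₀  [x≤a] = 11 = 11 kN·m
Load 4 — point force P=11 kN at a=5/2 m (b=L-a=15/2):
  M_4 = 0  [x>a] = 0 kN·m
Superposition: M = Σ M_i = 17 kN·m ≈ 17.000000 kN·m

M(10/3) = 17 kN·m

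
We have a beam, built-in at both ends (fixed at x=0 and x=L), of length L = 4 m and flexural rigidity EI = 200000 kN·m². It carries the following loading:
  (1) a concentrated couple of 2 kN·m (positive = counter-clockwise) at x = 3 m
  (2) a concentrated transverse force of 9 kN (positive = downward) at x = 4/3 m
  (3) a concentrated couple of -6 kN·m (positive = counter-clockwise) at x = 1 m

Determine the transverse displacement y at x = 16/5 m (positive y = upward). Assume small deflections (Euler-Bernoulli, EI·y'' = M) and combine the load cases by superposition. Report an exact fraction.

Load 1 — applied couple M₀=2 kN·m at a=3 m (b=L-a=1):
  y_1 = (R_Ax³/6 - M_Ax²/2 - M₀(x-a)²/2)/EI  [x>a] with R_A=9/16, M_A=5/8 = ((9/16)·(16/5)³/6 - (5/8)·(16/5)²/2 - 2·((16/5)-3)²/2)/200000 = -21/25000000 m
Load 2 — point force P=9 kN at a=4/3 m (b=L-a=8/3):
  y_2 = -Pa²(L-x)²(3bL-(3b+a)(L-x))/(6L³EI)  [x>a] = -9·(4/3)²·(4-(16/5))²·(3·(8/3)·4-(3·(8/3)+(4/3))·(4-(16/5)))/(6·4³·200000) = -23/7031250 m
Load 3 — applied couple M₀=-6 kN·m at a=1 m (b=L-a=3):
  y_3 = (R_Ax³/6 - M_Ax²/2 - M₀(x-a)²/2)/EI  [x>a] with R_A=-27/16, M_A=9/8 = ((-27/16)·(16/5)³/6 - (9/8)·(16/5)²/2 - (-6)·((16/5)-1)²/2)/200000 = -57/25000000 m
Superposition: y = Σ y_i = -719/112500000 m ≈ -0.000006 m

y(16/5) = -719/112500000 m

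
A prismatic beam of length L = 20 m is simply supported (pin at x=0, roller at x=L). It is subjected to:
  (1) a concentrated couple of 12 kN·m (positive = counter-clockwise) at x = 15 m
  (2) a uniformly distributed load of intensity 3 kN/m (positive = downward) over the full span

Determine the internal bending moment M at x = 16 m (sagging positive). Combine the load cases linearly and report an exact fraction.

M(16) = 468/5 kN·m

Load 1 — applied couple M₀=12 kN·m at a=15 m (b=L-a=5):
  M_1 = M₀x/L - M₀  [x>a] = 12·16/20 - 12 = -12/5 kN·m
Load 2 — uniform load w=3 kN/m over full span:
  M_2 = wx(L-x)/2 = 3·16·(20-16)/2 = 96 kN·m
Superposition: M = Σ M_i = 468/5 kN·m ≈ 93.600000 kN·m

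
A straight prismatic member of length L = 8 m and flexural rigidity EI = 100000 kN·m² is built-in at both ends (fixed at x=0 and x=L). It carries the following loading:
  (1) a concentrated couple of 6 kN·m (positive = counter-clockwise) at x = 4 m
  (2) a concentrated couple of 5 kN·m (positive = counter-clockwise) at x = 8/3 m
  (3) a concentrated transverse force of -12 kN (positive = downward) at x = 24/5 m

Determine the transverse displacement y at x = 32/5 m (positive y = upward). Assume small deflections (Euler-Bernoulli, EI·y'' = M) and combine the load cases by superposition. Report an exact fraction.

Load 1 — applied couple M₀=6 kN·m at a=4 m (b=L-a=4):
  y_1 = (R_Ax³/6 - M_Ax²/2 - M₀(x-a)²/2)/EI  [x>a] with R_A=9/8, M_A=3/2 = ((9/8)·(32/5)³/6 - (3/2)·(32/5)²/2 - 6·((32/5)-4)²/2)/100000 = 9/781250 m
Load 2 — applied couple M₀=5 kN·m at a=8/3 m (b=L-a=16/3):
  y_2 = (R_Ax³/6 - M_Ax²/2 - M₀(x-a)²/2)/EI  [x>a] with R_A=5/6, M_A=0 = ((5/6)·(32/5)³/6 - 0·(32/5)²/2 - 5·((32/5)-(8/3))²/2)/100000 = 11/703125 m
Load 3 — point force P=-12 kN at a=24/5 m (b=L-a=16/5):
  y_3 = -Pa²(L-x)²(3bL-(3b+a)(L-x))/(6L³EI)  [x>a] = -(-12)·(24/5)²·(8-(32/5))²·(3·(16/5)·8-(3·(16/5)+(24/5))·(8-(32/5)))/(6·8³·100000) = 6048/48828125 m
Superposition: y = Σ y_i = 132739/878906250 m ≈ 0.000151 m

y(32/5) = 132739/878906250 m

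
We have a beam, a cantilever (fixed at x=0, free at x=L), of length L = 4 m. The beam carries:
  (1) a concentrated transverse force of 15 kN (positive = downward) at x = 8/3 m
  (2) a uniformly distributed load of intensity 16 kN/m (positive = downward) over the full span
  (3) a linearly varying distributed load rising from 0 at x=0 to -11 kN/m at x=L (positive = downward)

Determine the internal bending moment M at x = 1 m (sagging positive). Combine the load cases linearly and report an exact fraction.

Load 1 — point force P=15 kN at a=8/3 m (b=L-a=4/3):
  M_1 = -P(a-x)  [x≤a] = -15·((8/3)-1) = -25 kN·m
Load 2 — uniform load w=16 kN/m over full span:
  M_2 = -w(L-x)²/2 = -16·(4-1)²/2 = -72 kN·m
Load 3 — triangular load w₀=-11 kN/m (0→w₀ over full span):
  M_3 = w₀Lx/2 - w₀L²/3 - w₀x³/(6L) = (-11)·4·1/2 - (-11)·4²/3 - (-11)·1³/(6·4) = 297/8 kN·m
Superposition: M = Σ M_i = -479/8 kN·m ≈ -59.875000 kN·m

M(1) = -479/8 kN·m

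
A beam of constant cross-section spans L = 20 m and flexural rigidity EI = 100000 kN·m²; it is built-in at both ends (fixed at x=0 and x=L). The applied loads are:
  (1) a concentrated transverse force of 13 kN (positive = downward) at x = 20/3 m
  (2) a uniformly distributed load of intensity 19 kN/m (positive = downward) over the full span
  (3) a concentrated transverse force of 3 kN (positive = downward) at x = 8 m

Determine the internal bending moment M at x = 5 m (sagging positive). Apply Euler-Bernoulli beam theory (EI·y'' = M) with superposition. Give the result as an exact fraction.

Load 1 — point force P=13 kN at a=20/3 m (b=L-a=40/3):
  M_1 = Pb²(3a+b)x/L³ - Pab²/L²  [x≤a] = 13·(40/3)²·(3·(20/3)+(40/3))·5/20³ - 13·(20/3)·(40/3)²/20² = 260/27 kN·m
Load 2 — uniform load w=19 kN/m over full span:
  M_2 = wLx/2 - wL²/12 - wx²/2 = 19·20·5/2 - 19·20²/12 - 19·5²/2 = 475/6 kN·m
Load 3 — point force P=3 kN at a=8 m (b=L-a=12):
  M_3 = Pb²(3a+b)x/L³ - Pab²/L²  [x≤a] = 3·12²·(3·8+12)·5/20³ - 3·8·12²/20² = 27/25 kN·m
Superposition: M = Σ M_i = 121333/1350 kN·m ≈ 89.876296 kN·m

M(5) = 121333/1350 kN·m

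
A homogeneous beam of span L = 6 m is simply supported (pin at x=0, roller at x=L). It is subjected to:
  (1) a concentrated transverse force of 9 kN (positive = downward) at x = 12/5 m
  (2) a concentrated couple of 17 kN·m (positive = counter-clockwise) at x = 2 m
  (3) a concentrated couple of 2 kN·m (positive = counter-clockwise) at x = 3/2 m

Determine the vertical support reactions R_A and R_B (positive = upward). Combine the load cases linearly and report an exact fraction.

Load 1 — point force P=9 kN at a=12/5 m (b=L-a=18/5):
  R_A = Pb/L = 9·(18/5)/6 = 27/5 kN
  R_B = Pa/L = 9·(12/5)/6 = 18/5 kN
Load 2 — applied couple M₀=17 kN·m at a=2 m (b=L-a=4):
  R_A = M₀/L = 17/6 kN
  R_B = -M₀/L = -17/6 kN
Load 3 — applied couple M₀=2 kN·m at a=3/2 m (b=L-a=9/2):
  R_A = M₀/L = 2/6 = 1/3 kN
  R_B = -M₀/L = -2/6 = -1/3 kN
Superposition: R_A = 257/30 kN, R_B = 13/30 kN

R_A = 257/30 kN, R_B = 13/30 kN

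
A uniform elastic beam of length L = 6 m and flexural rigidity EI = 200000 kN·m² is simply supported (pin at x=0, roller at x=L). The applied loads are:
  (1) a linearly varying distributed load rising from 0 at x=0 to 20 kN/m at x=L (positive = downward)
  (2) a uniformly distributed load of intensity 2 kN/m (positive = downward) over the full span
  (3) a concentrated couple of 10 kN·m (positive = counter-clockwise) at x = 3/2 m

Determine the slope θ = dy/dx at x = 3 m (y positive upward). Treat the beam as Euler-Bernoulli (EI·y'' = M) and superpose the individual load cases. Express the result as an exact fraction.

Load 1 — triangular load w₀=20 kN/m (0→w₀ over full span):
  θ_1 = -w₀(7L⁴-30L²x²+15x⁴)/(360LEI) = -20·(7·6⁴-30·6²·3²+15·3⁴)/(360·6·200000) = -21/800000 rad
Load 2 — uniform load w=2 kN/m over full span:
  θ_2 = -w(L³-6Lx²+4x³)/(24EI) = -2·(6³-6·6·3²+4·3³)/(24·200000) = 0 rad
Load 3 — applied couple M₀=10 kN·m at a=3/2 m (b=L-a=9/2):
  θ_3 = (M₀x²/(2L)-M₀(x-a)+C₁)/EI  [x>a] with C₁=M₀(3b²-L²)/(6L)=55/8 = (10·3²/(2·6)-10·(3-(3/2))+(55/8))/200000 = -1/320000 rad
Superposition: θ = Σ θ_i = -47/1600000 rad ≈ -0.000029 rad

θ(3) = -47/1600000 rad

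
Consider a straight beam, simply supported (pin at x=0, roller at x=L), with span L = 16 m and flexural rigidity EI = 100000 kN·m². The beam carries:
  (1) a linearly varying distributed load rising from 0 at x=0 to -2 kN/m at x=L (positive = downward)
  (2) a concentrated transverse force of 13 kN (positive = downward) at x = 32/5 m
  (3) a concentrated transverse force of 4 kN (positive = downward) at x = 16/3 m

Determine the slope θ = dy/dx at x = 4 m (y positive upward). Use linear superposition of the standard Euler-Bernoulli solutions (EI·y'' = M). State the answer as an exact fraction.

Load 1 — triangular load w₀=-2 kN/m (0→w₀ over full span):
  θ_1 = -w₀(7L⁴-30L²x²+15x⁴)/(360LEI) = -(-2)·(7·16⁴-30·16²·4²+15·4⁴)/(360·16·100000) = 1327/1125000 rad
Load 2 — point force P=13 kN at a=32/5 m (b=L-a=48/5):
  θ_2 = -Pb(L²-b²-3x²)/(6LEI)  [x≤a] = -13·(48/5)·(16²-(48/5)²-3·4²)/(6·16·100000) = -2353/1562500 rad
Load 3 — point force P=4 kN at a=16/3 m (b=L-a=32/3):
  θ_3 = -Pb(L²-b²-3x²)/(6LEI)  [x≤a] = -4·(32/3)·(16²-(32/3)²-3·4²)/(6·16·100000) = -106/253125 rad
Superposition: θ = Σ θ_i = -188611/253125000 rad ≈ -0.000745 rad

θ(4) = -188611/253125000 rad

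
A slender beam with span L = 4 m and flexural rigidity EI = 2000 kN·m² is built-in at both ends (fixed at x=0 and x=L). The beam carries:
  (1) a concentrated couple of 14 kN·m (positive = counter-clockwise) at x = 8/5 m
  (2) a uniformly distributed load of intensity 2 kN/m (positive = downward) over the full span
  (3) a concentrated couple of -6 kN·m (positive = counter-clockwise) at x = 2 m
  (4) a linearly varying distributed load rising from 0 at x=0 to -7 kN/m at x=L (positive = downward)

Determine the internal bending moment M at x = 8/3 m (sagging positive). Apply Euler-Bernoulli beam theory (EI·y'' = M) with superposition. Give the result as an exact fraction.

M(8/3) = -7237/4050 kN·m

Load 1 — applied couple M₀=14 kN·m at a=8/5 m (b=L-a=12/5):
  M_1 = R_Ax - M_A - M₀  [x>a] with R_A=126/25, M_A=42/25 = (126/25)·(8/3) - (42/25) - 14 = -56/25 kN·m
Load 2 — uniform load w=2 kN/m over full span:
  M_2 = wLx/2 - wL²/12 - wx²/2 = 2·4·(8/3)/2 - 2·4²/12 - 2·(8/3)²/2 = 8/9 kN·m
Load 3 — applied couple M₀=-6 kN·m at a=2 m (b=L-a=2):
  M_3 = R_Ax - M_A - M₀  [x>a] with R_A=-9/4, M_A=-3/2 = (-9/4)·(8/3) - (-3/2) - (-6) = 3/2 kN·m
Load 4 — triangular load w₀=-7 kN/m (0→w₀ over full span):
  M_4 = 3w₀Lx/20 - w₀L²/30 - w₀x³/(6L) = 3·(-7)·4·(8/3)/20 - (-7)·4²/30 - (-7)·(8/3)³/(6·4) = -784/405 kN·m
Superposition: M = Σ M_i = -7237/4050 kN·m ≈ -1.786914 kN·m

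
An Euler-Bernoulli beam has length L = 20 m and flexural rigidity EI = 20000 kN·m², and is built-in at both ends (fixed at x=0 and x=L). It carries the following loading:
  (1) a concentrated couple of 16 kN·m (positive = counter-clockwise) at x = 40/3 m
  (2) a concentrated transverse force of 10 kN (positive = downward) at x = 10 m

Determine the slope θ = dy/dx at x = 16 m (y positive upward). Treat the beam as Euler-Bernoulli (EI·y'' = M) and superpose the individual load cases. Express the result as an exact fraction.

Load 1 — applied couple M₀=16 kN·m at a=40/3 m (b=L-a=20/3):
  θ_1 = (R_Ax²/2 - M_Ax - M₀(x-a))/EI  [x>a] with R_A=16/15, M_A=16/3 = ((16/15)·16²/2 - (16/3)·16 - 16·(16-(40/3)))/20000 = 4/9375 rad
Load 2 — point force P=10 kN at a=10 m (b=L-a=10):
  θ_2 = Pa²(L-x)(2bL-(3b+a)(L-x))/(2L³EI)  [x>a] = 10·10²·(20-16)·(2·10·20-(3·10+10)·(20-16))/(2·20³·20000) = 3/1000 rad
Superposition: θ = Σ θ_i = 257/75000 rad ≈ 0.003427 rad

θ(16) = 257/75000 rad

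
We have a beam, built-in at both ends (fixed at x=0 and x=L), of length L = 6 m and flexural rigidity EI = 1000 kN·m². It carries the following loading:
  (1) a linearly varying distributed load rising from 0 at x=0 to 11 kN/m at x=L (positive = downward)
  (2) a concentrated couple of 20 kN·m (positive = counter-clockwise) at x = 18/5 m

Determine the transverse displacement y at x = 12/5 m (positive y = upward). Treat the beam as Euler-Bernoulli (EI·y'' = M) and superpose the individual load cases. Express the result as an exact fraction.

y(12/5) = -46476/1953125 m

Load 1 — triangular load w₀=11 kN/m (0→w₀ over full span):
  y_1 = -w₀x²(L-x)²(x+2L)/(120LEI) = -11·(12/5)²·(6-(12/5))²·((12/5)+2·6)/(120·6·1000) = -32076/1953125 m
Load 2 — applied couple M₀=20 kN·m at a=18/5 m (b=L-a=12/5):
  y_2 = (R_Ax³/6 - M_Ax²/2)/EI  [x≤a] with R_A=24/5, M_A=32/5 = ((24/5)·(12/5)³/6 - (32/5)·(12/5)²/2)/1000 = -576/78125 m
Superposition: y = Σ y_i = -46476/1953125 m ≈ -0.023796 m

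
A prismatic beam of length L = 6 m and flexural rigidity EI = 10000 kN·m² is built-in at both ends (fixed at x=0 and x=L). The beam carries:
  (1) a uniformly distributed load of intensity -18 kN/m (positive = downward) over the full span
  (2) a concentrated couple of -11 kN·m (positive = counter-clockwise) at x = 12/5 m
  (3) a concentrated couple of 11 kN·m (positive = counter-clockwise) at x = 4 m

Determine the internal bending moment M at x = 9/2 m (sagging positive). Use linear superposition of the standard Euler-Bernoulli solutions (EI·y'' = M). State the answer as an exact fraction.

M(9/2) = -2993/300 kN·m

Load 1 — uniform load w=-18 kN/m over full span:
  M_1 = wLx/2 - wL²/12 - wx²/2 = (-18)·6·(9/2)/2 - (-18)·6²/12 - (-18)·(9/2)²/2 = -27/4 kN·m
Load 2 — applied couple M₀=-11 kN·m at a=12/5 m (b=L-a=18/5):
  M_2 = R_Ax - M_A - M₀  [x>a] with R_A=-66/25, M_A=-33/25 = (-66/25)·(9/2) - (-33/25) - (-11) = 11/25 kN·m
Load 3 — applied couple M₀=11 kN·m at a=4 m (b=L-a=2):
  M_3 = R_Ax - M_A - M₀  [x>a] with R_A=22/9, M_A=11/3 = (22/9)·(9/2) - (11/3) - 11 = -11/3 kN·m
Superposition: M = Σ M_i = -2993/300 kN·m ≈ -9.976667 kN·m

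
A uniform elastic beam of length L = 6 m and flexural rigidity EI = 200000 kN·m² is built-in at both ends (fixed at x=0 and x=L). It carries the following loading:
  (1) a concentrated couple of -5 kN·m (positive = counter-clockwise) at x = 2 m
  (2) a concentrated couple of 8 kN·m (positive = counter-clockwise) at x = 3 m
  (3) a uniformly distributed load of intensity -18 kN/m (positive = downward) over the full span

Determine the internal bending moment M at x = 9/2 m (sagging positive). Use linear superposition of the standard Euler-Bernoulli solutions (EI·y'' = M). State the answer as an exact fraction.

Load 1 — applied couple M₀=-5 kN·m at a=2 m (b=L-a=4):
  M_1 = R_Ax - M_A - M₀  [x>a] with R_A=-10/9, M_A=0 = (-10/9)·(9/2) - 0 - (-5) = 0 kN·m
Load 2 — applied couple M₀=8 kN·m at a=3 m (b=L-a=3):
  M_2 = R_Ax - M_A - M₀  [x>a] with R_A=2, M_A=2 = 2·(9/2) - 2 - 8 = -1 kN·m
Load 3 — uniform load w=-18 kN/m over full span:
  M_3 = wLx/2 - wL²/12 - wx²/2 = (-18)·6·(9/2)/2 - (-18)·6²/12 - (-18)·(9/2)²/2 = -27/4 kN·m
Superposition: M = Σ M_i = -31/4 kN·m ≈ -7.750000 kN·m

M(9/2) = -31/4 kN·m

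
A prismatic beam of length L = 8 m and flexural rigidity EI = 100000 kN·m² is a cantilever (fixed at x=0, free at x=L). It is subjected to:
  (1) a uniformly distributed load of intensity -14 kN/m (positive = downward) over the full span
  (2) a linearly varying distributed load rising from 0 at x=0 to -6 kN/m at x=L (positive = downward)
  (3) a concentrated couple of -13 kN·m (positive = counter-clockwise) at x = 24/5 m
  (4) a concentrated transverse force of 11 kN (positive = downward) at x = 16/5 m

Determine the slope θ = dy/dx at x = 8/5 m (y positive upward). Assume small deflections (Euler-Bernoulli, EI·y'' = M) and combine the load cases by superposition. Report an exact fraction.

Load 1 — uniform load w=-14 kN/m over full span:
  θ_1 = -wx(x²-3Lx+3L²)/(6EI) = -(-14)·(8/5)·((8/5)²-3·8·(8/5)+3·8²)/(6·100000) = 6832/1171875 rad
Load 2 — triangular load w₀=-6 kN/m (0→w₀ over full span):
  θ_2 = (w₀Lx²/4-w₀L²x/3-w₀x⁴/(24L))/EI = ((-6)·8·(8/5)²/4-(-6)·8²·(8/5)/3-(-6)·(8/5)⁴/(24·8))/100000 = 3404/1953125 rad
Load 3 — applied couple M₀=-13 kN·m at a=24/5 m (b=L-a=16/5):
  θ_3 = M₀x/EI  [x≤a] = (-13)·(8/5)/100000 = -13/62500 rad
Load 4 — point force P=11 kN at a=16/5 m (b=L-a=24/5):
  θ_4 = -Px(2a-x)/(2EI)  [x≤a] = -11·(8/5)·(2·(16/5)-(8/5))/(2·100000) = -33/78125 rad
Superposition: θ = Σ θ_i = 162713/23437500 rad ≈ 0.006942 rad

θ(8/5) = 162713/23437500 rad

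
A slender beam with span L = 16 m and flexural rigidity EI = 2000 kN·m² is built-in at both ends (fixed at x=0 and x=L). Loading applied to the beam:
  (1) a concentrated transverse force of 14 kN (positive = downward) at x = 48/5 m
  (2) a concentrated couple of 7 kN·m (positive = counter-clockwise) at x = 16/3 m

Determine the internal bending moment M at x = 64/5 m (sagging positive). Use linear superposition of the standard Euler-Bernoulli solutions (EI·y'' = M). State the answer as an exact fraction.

Load 1 — point force P=14 kN at a=48/5 m (b=L-a=32/5):
  M_1 = Pa²(a+3b)(L-x)/L³ - Pa²b/L²  [x>a] = 14·(48/5)²·((48/5)+3·(32/5))·(16-(64/5))/16³ - 14·(48/5)²·(32/5)/16² = -2016/625 kN·m
Load 2 — applied couple M₀=7 kN·m at a=16/3 m (b=L-a=32/3):
  M_2 = R_Ax - M_A - M₀  [x>a] with R_A=7/12, M_A=0 = (7/12)·(64/5) - 0 - 7 = 7/15 kN·m
Superposition: M = Σ M_i = -5173/1875 kN·m ≈ -2.758933 kN·m

M(64/5) = -5173/1875 kN·m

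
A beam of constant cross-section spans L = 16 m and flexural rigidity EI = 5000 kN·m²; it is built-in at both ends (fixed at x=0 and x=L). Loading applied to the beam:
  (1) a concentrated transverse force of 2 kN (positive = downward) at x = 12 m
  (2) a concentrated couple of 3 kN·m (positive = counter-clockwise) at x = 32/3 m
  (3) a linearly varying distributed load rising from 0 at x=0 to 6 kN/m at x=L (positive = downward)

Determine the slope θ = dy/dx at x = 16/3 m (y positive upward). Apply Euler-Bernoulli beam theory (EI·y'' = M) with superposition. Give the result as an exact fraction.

θ(16/3) = -4366/253125 rad

Load 1 — point force P=2 kN at a=12 m (b=L-a=4):
  θ_1 = -Pb²x(2aL-(3a+b)x)/(2L³EI)  [x≤a] = -2·4²·(16/3)·(2·12·16-(3·12+4)·(16/3))/(2·16³·5000) = -4/5625 rad
Load 2 — applied couple M₀=3 kN·m at a=32/3 m (b=L-a=16/3):
  θ_2 = (R_Ax²/2 - M_Ax)/EI  [x≤a] with R_A=1/4, M_A=1 = ((1/4)·(16/3)²/2 - 1·(16/3))/5000 = -2/5625 rad
Load 3 — triangular load w₀=6 kN/m (0→w₀ over full span):
  θ_3 = -w₀(2x(L-x)(L-2x)(x+2L)+x²(L-x)²)/(120LEI) = -6·(2·(16/3)·(16-(16/3))·(16-2·(16/3))·((16/3)+2·16)+(16/3)²·(16-(16/3))²)/(120·16·5000) = -4096/253125 rad
Superposition: θ = Σ θ_i = -4366/253125 rad ≈ -0.017248 rad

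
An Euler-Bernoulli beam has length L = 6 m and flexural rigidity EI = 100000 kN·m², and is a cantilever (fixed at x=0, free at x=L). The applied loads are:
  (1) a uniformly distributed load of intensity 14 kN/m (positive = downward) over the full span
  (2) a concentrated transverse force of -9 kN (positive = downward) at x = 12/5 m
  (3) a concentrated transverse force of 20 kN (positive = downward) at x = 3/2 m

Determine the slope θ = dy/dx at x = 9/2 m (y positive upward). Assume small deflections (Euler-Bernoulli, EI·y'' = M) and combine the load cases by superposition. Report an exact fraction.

Load 1 — uniform load w=14 kN/m over full span:
  θ_1 = -wx(x²-3Lx+3L²)/(6EI) = -14·(9/2)·((9/2)²-3·6·(9/2)+3·6²)/(6·100000) = -3969/800000 rad
Load 2 — point force P=-9 kN at a=12/5 m (b=L-a=18/5):
  θ_2 = -Pa²/(2EI)  [x>a] = -(-9)·(12/5)²/(2·100000) = 81/312500 rad
Load 3 — point force P=20 kN at a=3/2 m (b=L-a=9/2):
  θ_3 = -Pa²/(2EI)  [x>a] = -20·(3/2)²/(2·100000) = -9/40000 rad
Superposition: θ = Σ θ_i = -98541/20000000 rad ≈ -0.004927 rad

θ(9/2) = -98541/20000000 rad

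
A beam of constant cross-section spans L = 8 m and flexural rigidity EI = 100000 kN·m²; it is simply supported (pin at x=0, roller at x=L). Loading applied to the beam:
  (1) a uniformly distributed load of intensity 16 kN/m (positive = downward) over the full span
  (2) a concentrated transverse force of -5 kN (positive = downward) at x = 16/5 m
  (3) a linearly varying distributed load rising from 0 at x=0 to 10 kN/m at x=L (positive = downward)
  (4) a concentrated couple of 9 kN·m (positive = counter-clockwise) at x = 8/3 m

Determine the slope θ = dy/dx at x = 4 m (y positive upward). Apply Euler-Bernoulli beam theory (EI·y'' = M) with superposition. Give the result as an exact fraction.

Load 1 — uniform load w=16 kN/m over full span:
  θ_1 = -w(L³-6Lx²+4x³)/(24EI) = -16·(8³-6·8·4²+4·4³)/(24·100000) = 0 rad
Load 2 — point force P=-5 kN at a=16/5 m (b=L-a=24/5):
  θ_2 = -Pa(2L²-6Lx+3x²+a²)/(6LEI)  [x>a] = -(-5)·(16/5)·(2·8²-6·8·4+3·4²+(16/5)²)/(6·8·100000) = -3/156250 rad
Load 3 — triangular load w₀=10 kN/m (0→w₀ over full span):
  θ_3 = -w₀(7L⁴-30L²x²+15x⁴)/(360LEI) = -10·(7·8⁴-30·8²·4²+15·4⁴)/(360·8·100000) = -7/112500 rad
Load 4 — applied couple M₀=9 kN·m at a=8/3 m (b=L-a=16/3):
  θ_4 = (M₀x²/(2L)-M₀(x-a)+C₁)/EI  [x>a] with C₁=M₀(3b²-L²)/(6L)=4 = (9·4²/(2·8)-9·(4-(8/3))+4)/100000 = 1/100000 rad
Superposition: θ = Σ θ_i = -1607/22500000 rad ≈ -0.000071 rad

θ(4) = -1607/22500000 rad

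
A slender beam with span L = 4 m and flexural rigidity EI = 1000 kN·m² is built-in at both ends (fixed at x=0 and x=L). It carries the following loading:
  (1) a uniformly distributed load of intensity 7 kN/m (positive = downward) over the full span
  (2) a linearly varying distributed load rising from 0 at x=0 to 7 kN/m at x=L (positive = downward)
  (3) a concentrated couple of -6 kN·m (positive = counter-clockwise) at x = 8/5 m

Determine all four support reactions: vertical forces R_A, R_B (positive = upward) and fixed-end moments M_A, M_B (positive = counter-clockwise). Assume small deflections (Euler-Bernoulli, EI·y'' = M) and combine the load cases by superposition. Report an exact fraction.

Load 1 — uniform load w=7 kN/m over full span:
  R_A = wL/2 = 7·4/2 = 14 kN
  M_A = wL²/12 = 7·4²/12 = 28/3 kN·m
  R_B = wL/2 = 7·4/2 = 14 kN
  M_B = -wL²/12 = -7·4²/12 = -28/3 kN·m
Load 2 — triangular load w₀=7 kN/m (0→w₀ over full span):
  R_A = 3w₀L/20 = 3·7·4/20 = 21/5 kN
  M_A = w₀L²/30 = 7·4²/30 = 56/15 kN·m
  R_B = 7w₀L/20 = 7·7·4/20 = 49/5 kN
  M_B = -w₀L²/20 = -7·4²/20 = -28/5 kN·m
Load 3 — applied couple M₀=-6 kN·m at a=8/5 m (b=L-a=12/5):
  R_A = 6M₀ab/L³ = 6·(-6)·(8/5)·(12/5)/4³ = -54/25 kN
  M_A = M₀b(2a-b)/L² = (-6)·(12/5)·(2·(8/5)-(12/5))/4² = -18/25 kN·m
  R_B = -6M₀ab/L³ = -6·(-6)·(8/5)·(12/5)/4³ = 54/25 kN
  M_B = M₀a(2b-a)/L² = (-6)·(8/5)·(2·(12/5)-(8/5))/4² = -48/25 kN·m
Superposition: R_A = 401/25 kN, M_A = 926/75 kN·m, R_B = 649/25 kN, M_B = -1264/75 kN·m

R_A = 401/25 kN, M_A = 926/75 kN·m, R_B = 649/25 kN, M_B = -1264/75 kN·m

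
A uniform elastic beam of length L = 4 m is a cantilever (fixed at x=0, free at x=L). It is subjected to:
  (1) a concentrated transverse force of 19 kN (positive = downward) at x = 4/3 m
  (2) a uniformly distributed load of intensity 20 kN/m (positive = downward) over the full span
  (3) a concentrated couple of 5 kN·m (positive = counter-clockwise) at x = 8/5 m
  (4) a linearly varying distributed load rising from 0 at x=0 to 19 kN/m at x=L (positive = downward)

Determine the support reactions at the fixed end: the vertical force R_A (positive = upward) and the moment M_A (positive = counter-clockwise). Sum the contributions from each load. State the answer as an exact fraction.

R_A = 137 kN, M_A = 845/3 kN·m

Load 1 — point force P=19 kN at a=4/3 m (b=L-a=8/3):
  R_A = P = 19 kN
  M_A = Pa = 19·(4/3) = 76/3 kN·m
Load 2 — uniform load w=20 kN/m over full span:
  R_A = wL = 20·4 = 80 kN
  M_A = wL²/2 = 20·4²/2 = 160 kN·m
Load 3 — applied couple M₀=5 kN·m at a=8/5 m (b=L-a=12/5):
  R_A = 0 kN
  M_A = -M₀ = -5 kN·m
Load 4 — triangular load w₀=19 kN/m (0→w₀ over full span):
  R_A = w₀L/2 = 19·4/2 = 38 kN
  M_A = w₀L²/3 = 19·4²/3 = 304/3 kN·m
Superposition: R_A = 137 kN, M_A = 845/3 kN·m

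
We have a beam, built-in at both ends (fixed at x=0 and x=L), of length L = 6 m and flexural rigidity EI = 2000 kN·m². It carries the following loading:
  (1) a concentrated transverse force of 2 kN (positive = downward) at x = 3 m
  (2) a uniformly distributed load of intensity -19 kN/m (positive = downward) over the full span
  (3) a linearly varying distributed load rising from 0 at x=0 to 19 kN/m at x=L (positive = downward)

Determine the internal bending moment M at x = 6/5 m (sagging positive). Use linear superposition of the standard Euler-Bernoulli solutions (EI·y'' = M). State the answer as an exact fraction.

M(6/5) = -303/250 kN·m

Load 1 — point force P=2 kN at a=3 m (b=L-a=3):
  M_1 = Pb²(3a+b)x/L³ - Pab²/L²  [x≤a] = 2·3²·(3·3+3)·(6/5)/6³ - 2·3·3²/6² = -3/10 kN·m
Load 2 — uniform load w=-19 kN/m over full span:
  M_2 = wLx/2 - wL²/12 - wx²/2 = (-19)·6·(6/5)/2 - (-19)·6²/12 - (-19)·(6/5)²/2 = 57/25 kN·m
Load 3 — triangular load w₀=19 kN/m (0→w₀ over full span):
  M_3 = 3w₀Lx/20 - w₀L²/30 - w₀x³/(6L) = 3·19·6·(6/5)/20 - 19·6²/30 - 19·(6/5)³/(6·6) = -399/125 kN·m
Superposition: M = Σ M_i = -303/250 kN·m ≈ -1.212000 kN·m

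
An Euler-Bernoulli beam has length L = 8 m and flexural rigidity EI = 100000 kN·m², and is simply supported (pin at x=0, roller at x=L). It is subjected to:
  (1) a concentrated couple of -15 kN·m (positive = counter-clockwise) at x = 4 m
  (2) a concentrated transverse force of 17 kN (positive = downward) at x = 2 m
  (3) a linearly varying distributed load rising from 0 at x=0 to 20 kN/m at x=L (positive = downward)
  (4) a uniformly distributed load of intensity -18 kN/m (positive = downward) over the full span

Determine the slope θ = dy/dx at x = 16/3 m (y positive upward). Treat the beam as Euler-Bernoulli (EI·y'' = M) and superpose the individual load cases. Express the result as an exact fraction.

θ(16/3) = -30763/48600000 rad

Load 1 — applied couple M₀=-15 kN·m at a=4 m (b=L-a=4):
  θ_1 = (M₀x²/(2L)-M₀(x-a)+C₁)/EI  [x>a] with C₁=M₀(3b²-L²)/(6L)=5 = ((-15)·(16/3)²/(2·8)-(-15)·((16/3)-4)+5)/100000 = -1/60000 rad
Load 2 — point force P=17 kN at a=2 m (b=L-a=6):
  θ_2 = -Pa(2L²-6Lx+3x²+a²)/(6LEI)  [x>a] = -17·2·(2·8²-6·8·(16/3)+3·(16/3)²+2²)/(6·8·100000) = 493/1800000 rad
Load 3 — triangular load w₀=20 kN/m (0→w₀ over full span):
  θ_3 = -w₀(7L⁴-30L²x²+15x⁴)/(360LEI) = -20·(7·8⁴-30·8²·(16/3)²+15·(16/3)⁴)/(360·8·100000) = 728/759375 rad
Load 4 — uniform load w=-18 kN/m over full span:
  θ_4 = -w(L³-6Lx²+4x³)/(24EI) = -(-18)·(8³-6·8·(16/3)²+4·(16/3)³)/(24·100000) = -52/28125 rad
Superposition: θ = Σ θ_i = -30763/48600000 rad ≈ -0.000633 rad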